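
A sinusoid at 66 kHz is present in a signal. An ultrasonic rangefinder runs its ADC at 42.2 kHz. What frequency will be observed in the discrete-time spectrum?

18.4 kHz

66 kHz mod fs = 23.8 kHz.
23.8 kHz > fs/2 = 21.1 kHz, folds to fs − 23.8 kHz = 18.4 kHz.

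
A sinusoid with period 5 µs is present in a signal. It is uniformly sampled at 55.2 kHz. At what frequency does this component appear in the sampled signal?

20.8 kHz

T = 5 µs → f = 1/T = 200 kHz.
200 kHz mod fs = 34.4 kHz.
34.4 kHz > fs/2 = 27.6 kHz, folds to fs − 34.4 kHz = 20.8 kHz.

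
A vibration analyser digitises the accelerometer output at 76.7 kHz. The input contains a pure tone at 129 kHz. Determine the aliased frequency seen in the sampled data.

24.4 kHz

129 kHz mod fs = 52.3 kHz.
52.3 kHz > fs/2 = 38.35 kHz, folds to fs − 52.3 kHz = 24.4 kHz.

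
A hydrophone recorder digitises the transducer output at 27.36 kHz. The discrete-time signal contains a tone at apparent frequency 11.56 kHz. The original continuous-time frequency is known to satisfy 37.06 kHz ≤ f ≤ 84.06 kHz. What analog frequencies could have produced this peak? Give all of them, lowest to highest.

Frequencies that alias to 11.56 kHz are k·fs ± 11.56 kHz for integer k ≥ 0.
k=0: 11.56 kHz.
k=1: 15.8 kHz, 38.92 kHz.
k=2: 43.16 kHz, 66.28 kHz.
k=3: 70.52 kHz, 93.64 kHz.
k=4: 97.88 kHz, 121 kHz.
Within [37.06 kHz, 84.06 kHz]: 38.92 kHz, 43.16 kHz, 66.28 kHz, 70.52 kHz.

38.92 kHz, 43.16 kHz, 66.28 kHz, 70.52 kHz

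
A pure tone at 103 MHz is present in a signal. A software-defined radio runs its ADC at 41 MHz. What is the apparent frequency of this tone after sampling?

20 MHz

103 MHz mod fs = 21 MHz.
21 MHz > fs/2 = 20.5 MHz, folds to fs − 21 MHz = 20 MHz.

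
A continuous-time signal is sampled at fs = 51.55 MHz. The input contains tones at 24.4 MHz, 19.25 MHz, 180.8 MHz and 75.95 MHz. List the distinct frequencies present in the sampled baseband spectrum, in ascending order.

19.25 MHz, 24.4 MHz, 25.4 MHz

fs/2 = 25.775 MHz.
24.4 MHz ≤ fs/2 = 25.775 MHz, passes unchanged.
19.25 MHz ≤ fs/2 = 25.775 MHz, passes unchanged.
180.8 MHz mod fs = 26.15 MHz.
26.15 MHz > fs/2 = 25.775 MHz, folds to fs − 26.15 MHz = 25.4 MHz.
75.95 MHz mod fs = 24.4 MHz.
24.4 MHz ≤ fs/2 = 25.775 MHz, appears at 24.4 MHz.
Distinct values: {19.25 MHz, 24.4 MHz, 25.4 MHz}.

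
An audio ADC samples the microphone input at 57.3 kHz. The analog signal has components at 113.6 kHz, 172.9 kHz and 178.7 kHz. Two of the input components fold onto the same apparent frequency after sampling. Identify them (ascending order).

fs/2 = 28.65 kHz.
113.6 kHz mod fs = 56.3 kHz.
56.3 kHz > fs/2 = 28.65 kHz, folds to fs − 56.3 kHz = 1 kHz.
172.9 kHz mod fs = 1 kHz.
1 kHz ≤ fs/2 = 28.65 kHz, appears at 1 kHz.
178.7 kHz mod fs = 6.8 kHz.
6.8 kHz ≤ fs/2 = 28.65 kHz, appears at 6.8 kHz.
113.6 kHz and 172.9 kHz both map to 1 kHz.

113.6 kHz, 172.9 kHz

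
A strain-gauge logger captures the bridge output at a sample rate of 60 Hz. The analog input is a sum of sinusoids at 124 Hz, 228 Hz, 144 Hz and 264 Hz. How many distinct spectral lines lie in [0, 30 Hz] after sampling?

fs/2 = 30 Hz.
124 Hz mod fs = 4 Hz.
4 Hz ≤ fs/2 = 30 Hz, appears at 4 Hz.
228 Hz mod fs = 48 Hz.
48 Hz > fs/2 = 30 Hz, folds to fs − 48 Hz = 12 Hz.
144 Hz mod fs = 24 Hz.
24 Hz ≤ fs/2 = 30 Hz, appears at 24 Hz.
264 Hz mod fs = 24 Hz.
24 Hz ≤ fs/2 = 30 Hz, appears at 24 Hz.
Distinct values: {4 Hz, 12 Hz, 24 Hz} → 3.

3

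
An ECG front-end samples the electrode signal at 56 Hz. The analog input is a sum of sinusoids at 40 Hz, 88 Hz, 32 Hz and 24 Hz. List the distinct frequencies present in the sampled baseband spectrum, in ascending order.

16 Hz, 24 Hz

fs/2 = 28 Hz.
40 Hz > fs/2 = 28 Hz, folds to fs − 40 Hz = 16 Hz.
88 Hz mod fs = 32 Hz.
32 Hz > fs/2 = 28 Hz, folds to fs − 32 Hz = 24 Hz.
32 Hz > fs/2 = 28 Hz, folds to fs − 32 Hz = 24 Hz.
24 Hz ≤ fs/2 = 28 Hz, passes unchanged.
Distinct values: {16 Hz, 24 Hz}.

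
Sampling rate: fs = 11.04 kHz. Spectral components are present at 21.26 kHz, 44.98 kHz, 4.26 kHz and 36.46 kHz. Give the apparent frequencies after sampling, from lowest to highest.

0.82 kHz, 3.34 kHz, 4.26 kHz

fs/2 = 5.52 kHz.
21.26 kHz mod fs = 10.22 kHz.
10.22 kHz > fs/2 = 5.52 kHz, folds to fs − 10.22 kHz = 0.82 kHz.
44.98 kHz mod fs = 0.82 kHz.
0.82 kHz ≤ fs/2 = 5.52 kHz, appears at 0.82 kHz.
4.26 kHz ≤ fs/2 = 5.52 kHz, passes unchanged.
36.46 kHz mod fs = 3.34 kHz.
3.34 kHz ≤ fs/2 = 5.52 kHz, appears at 3.34 kHz.
Distinct values: {0.82 kHz, 3.34 kHz, 4.26 kHz}.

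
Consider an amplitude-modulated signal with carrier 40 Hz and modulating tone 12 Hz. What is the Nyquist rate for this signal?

104 Hz

AM sidebands sit at fc ± fm = 28 Hz and 52 Hz.
Highest-frequency component: 52 Hz.
Nyquist rate = 2 × 52 Hz = 104 Hz.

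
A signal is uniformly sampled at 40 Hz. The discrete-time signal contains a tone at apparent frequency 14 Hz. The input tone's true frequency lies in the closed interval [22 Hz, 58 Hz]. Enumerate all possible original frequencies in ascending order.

26 Hz, 54 Hz

Frequencies that alias to 14 Hz are k·fs ± 14 Hz for integer k ≥ 0.
k=0: 14 Hz.
k=1: 26 Hz, 54 Hz.
k=2: 66 Hz, 94 Hz.
Within [22 Hz, 58 Hz]: 26 Hz, 54 Hz.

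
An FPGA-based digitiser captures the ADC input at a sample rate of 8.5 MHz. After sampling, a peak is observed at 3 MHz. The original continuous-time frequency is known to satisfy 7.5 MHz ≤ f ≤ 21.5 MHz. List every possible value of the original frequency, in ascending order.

11.5 MHz, 14 MHz, 20 MHz

Frequencies that alias to 3 MHz are k·fs ± 3 MHz for integer k ≥ 0.
k=0: 3 MHz.
k=1: 5.5 MHz, 11.5 MHz.
k=2: 14 MHz, 20 MHz.
k=3: 22.5 MHz, 28.5 MHz.
Within [7.5 MHz, 21.5 MHz]: 11.5 MHz, 14 MHz, 20 MHz.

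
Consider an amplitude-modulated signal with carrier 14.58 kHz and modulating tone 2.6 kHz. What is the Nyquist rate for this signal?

34.36 kHz

AM sidebands sit at fc ± fm = 11.98 kHz and 17.18 kHz.
Highest-frequency component: 17.18 kHz.
Nyquist rate = 2 × 17.18 kHz = 34.36 kHz.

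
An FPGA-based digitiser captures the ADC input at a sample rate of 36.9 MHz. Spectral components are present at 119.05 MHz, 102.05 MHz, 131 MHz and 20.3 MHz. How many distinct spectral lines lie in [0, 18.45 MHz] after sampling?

3

fs/2 = 18.45 MHz.
119.05 MHz mod fs = 8.35 MHz.
8.35 MHz ≤ fs/2 = 18.45 MHz, appears at 8.35 MHz.
102.05 MHz mod fs = 28.25 MHz.
28.25 MHz > fs/2 = 18.45 MHz, folds to fs − 28.25 MHz = 8.65 MHz.
131 MHz mod fs = 20.3 MHz.
20.3 MHz > fs/2 = 18.45 MHz, folds to fs − 20.3 MHz = 16.6 MHz.
20.3 MHz > fs/2 = 18.45 MHz, folds to fs − 20.3 MHz = 16.6 MHz.
Distinct values: {8.35 MHz, 8.65 MHz, 16.6 MHz} → 3.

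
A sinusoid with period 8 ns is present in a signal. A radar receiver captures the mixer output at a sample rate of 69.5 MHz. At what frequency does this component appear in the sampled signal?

14 MHz

T = 8 ns → f = 1/T = 125 MHz.
125 MHz mod fs = 55.5 MHz.
55.5 MHz > fs/2 = 34.75 MHz, folds to fs − 55.5 MHz = 14 MHz.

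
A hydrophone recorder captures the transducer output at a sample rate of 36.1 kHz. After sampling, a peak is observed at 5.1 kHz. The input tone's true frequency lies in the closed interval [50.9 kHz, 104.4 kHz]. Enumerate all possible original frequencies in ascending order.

67.1 kHz, 77.3 kHz, 103.2 kHz

Frequencies that alias to 5.1 kHz are k·fs ± 5.1 kHz for integer k ≥ 0.
k=0: 5.1 kHz.
k=1: 31 kHz, 41.2 kHz.
k=2: 67.1 kHz, 77.3 kHz.
k=3: 103.2 kHz, 113.4 kHz.
k=4: 139.3 kHz, 149.5 kHz.
Within [50.9 kHz, 104.4 kHz]: 67.1 kHz, 77.3 kHz, 103.2 kHz.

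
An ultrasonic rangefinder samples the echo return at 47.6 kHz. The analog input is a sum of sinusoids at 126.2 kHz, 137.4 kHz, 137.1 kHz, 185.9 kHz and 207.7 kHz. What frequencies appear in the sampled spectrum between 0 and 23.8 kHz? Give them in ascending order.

fs/2 = 23.8 kHz.
126.2 kHz mod fs = 31 kHz.
31 kHz > fs/2 = 23.8 kHz, folds to fs − 31 kHz = 16.6 kHz.
137.4 kHz mod fs = 42.2 kHz.
42.2 kHz > fs/2 = 23.8 kHz, folds to fs − 42.2 kHz = 5.4 kHz.
137.1 kHz mod fs = 41.9 kHz.
41.9 kHz > fs/2 = 23.8 kHz, folds to fs − 41.9 kHz = 5.7 kHz.
185.9 kHz mod fs = 43.1 kHz.
43.1 kHz > fs/2 = 23.8 kHz, folds to fs − 43.1 kHz = 4.5 kHz.
207.7 kHz mod fs = 17.3 kHz.
17.3 kHz ≤ fs/2 = 23.8 kHz, appears at 17.3 kHz.
Distinct values: {4.5 kHz, 5.4 kHz, 5.7 kHz, 16.6 kHz, 17.3 kHz}.

4.5 kHz, 5.4 kHz, 5.7 kHz, 16.6 kHz, 17.3 kHz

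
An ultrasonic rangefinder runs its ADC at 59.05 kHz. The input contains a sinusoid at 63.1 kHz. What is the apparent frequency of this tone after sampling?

63.1 kHz mod fs = 4.05 kHz.
4.05 kHz ≤ fs/2 = 29.525 kHz, appears at 4.05 kHz.

4.05 kHz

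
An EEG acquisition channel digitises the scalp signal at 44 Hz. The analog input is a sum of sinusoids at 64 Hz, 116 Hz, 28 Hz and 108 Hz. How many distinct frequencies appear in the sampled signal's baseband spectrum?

2

fs/2 = 22 Hz.
64 Hz mod fs = 20 Hz.
20 Hz ≤ fs/2 = 22 Hz, appears at 20 Hz.
116 Hz mod fs = 28 Hz.
28 Hz > fs/2 = 22 Hz, folds to fs − 28 Hz = 16 Hz.
28 Hz > fs/2 = 22 Hz, folds to fs − 28 Hz = 16 Hz.
108 Hz mod fs = 20 Hz.
20 Hz ≤ fs/2 = 22 Hz, appears at 20 Hz.
Distinct values: {16 Hz, 20 Hz} → 2.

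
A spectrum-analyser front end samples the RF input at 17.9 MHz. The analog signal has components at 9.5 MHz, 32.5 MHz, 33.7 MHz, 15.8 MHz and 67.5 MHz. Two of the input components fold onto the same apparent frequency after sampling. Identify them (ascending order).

15.8 MHz, 33.7 MHz

fs/2 = 8.95 MHz.
9.5 MHz > fs/2 = 8.95 MHz, folds to fs − 9.5 MHz = 8.4 MHz.
32.5 MHz mod fs = 14.6 MHz.
14.6 MHz > fs/2 = 8.95 MHz, folds to fs − 14.6 MHz = 3.3 MHz.
33.7 MHz mod fs = 15.8 MHz.
15.8 MHz > fs/2 = 8.95 MHz, folds to fs − 15.8 MHz = 2.1 MHz.
15.8 MHz > fs/2 = 8.95 MHz, folds to fs − 15.8 MHz = 2.1 MHz.
67.5 MHz mod fs = 13.8 MHz.
13.8 MHz > fs/2 = 8.95 MHz, folds to fs − 13.8 MHz = 4.1 MHz.
15.8 MHz and 33.7 MHz both map to 2.1 MHz.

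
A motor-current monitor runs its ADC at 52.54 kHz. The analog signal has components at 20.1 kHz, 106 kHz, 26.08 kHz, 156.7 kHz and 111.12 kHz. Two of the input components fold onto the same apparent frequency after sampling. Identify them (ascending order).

fs/2 = 26.27 kHz.
20.1 kHz ≤ fs/2 = 26.27 kHz, passes unchanged.
106 kHz mod fs = 0.92 kHz.
0.92 kHz ≤ fs/2 = 26.27 kHz, appears at 0.92 kHz.
26.08 kHz ≤ fs/2 = 26.27 kHz, passes unchanged.
156.7 kHz mod fs = 51.62 kHz.
51.62 kHz > fs/2 = 26.27 kHz, folds to fs − 51.62 kHz = 0.92 kHz.
111.12 kHz mod fs = 6.04 kHz.
6.04 kHz ≤ fs/2 = 26.27 kHz, appears at 6.04 kHz.
106 kHz and 156.7 kHz both map to 0.92 kHz.

106 kHz, 156.7 kHz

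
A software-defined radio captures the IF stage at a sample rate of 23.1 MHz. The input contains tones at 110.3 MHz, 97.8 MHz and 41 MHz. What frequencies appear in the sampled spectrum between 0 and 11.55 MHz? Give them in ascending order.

fs/2 = 11.55 MHz.
110.3 MHz mod fs = 17.9 MHz.
17.9 MHz > fs/2 = 11.55 MHz, folds to fs − 17.9 MHz = 5.2 MHz.
97.8 MHz mod fs = 5.4 MHz.
5.4 MHz ≤ fs/2 = 11.55 MHz, appears at 5.4 MHz.
41 MHz mod fs = 17.9 MHz.
17.9 MHz > fs/2 = 11.55 MHz, folds to fs − 17.9 MHz = 5.2 MHz.
Distinct values: {5.2 MHz, 5.4 MHz}.

5.2 MHz, 5.4 MHz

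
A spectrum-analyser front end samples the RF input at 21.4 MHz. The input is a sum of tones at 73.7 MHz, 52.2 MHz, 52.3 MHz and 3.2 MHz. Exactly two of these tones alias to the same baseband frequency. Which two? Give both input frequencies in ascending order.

52.3 MHz, 73.7 MHz

fs/2 = 10.7 MHz.
73.7 MHz mod fs = 9.5 MHz.
9.5 MHz ≤ fs/2 = 10.7 MHz, appears at 9.5 MHz.
52.2 MHz mod fs = 9.4 MHz.
9.4 MHz ≤ fs/2 = 10.7 MHz, appears at 9.4 MHz.
52.3 MHz mod fs = 9.5 MHz.
9.5 MHz ≤ fs/2 = 10.7 MHz, appears at 9.5 MHz.
3.2 MHz ≤ fs/2 = 10.7 MHz, passes unchanged.
52.3 MHz and 73.7 MHz both map to 9.5 MHz.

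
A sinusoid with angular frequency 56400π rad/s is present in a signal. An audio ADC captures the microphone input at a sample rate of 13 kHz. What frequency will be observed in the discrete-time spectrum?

2.2 kHz

ω = 56400π rad/s → f = ω/(2π) = 28200 Hz = 28.2 kHz.
28.2 kHz mod fs = 2.2 kHz.
2.2 kHz ≤ fs/2 = 6.5 kHz, appears at 2.2 kHz.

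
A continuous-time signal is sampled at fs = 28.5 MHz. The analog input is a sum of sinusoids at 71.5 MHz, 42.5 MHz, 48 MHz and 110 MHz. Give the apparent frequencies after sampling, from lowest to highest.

4 MHz, 9 MHz, 14 MHz

fs/2 = 14.25 MHz.
71.5 MHz mod fs = 14.5 MHz.
14.5 MHz > fs/2 = 14.25 MHz, folds to fs − 14.5 MHz = 14 MHz.
42.5 MHz mod fs = 14 MHz.
14 MHz ≤ fs/2 = 14.25 MHz, appears at 14 MHz.
48 MHz mod fs = 19.5 MHz.
19.5 MHz > fs/2 = 14.25 MHz, folds to fs − 19.5 MHz = 9 MHz.
110 MHz mod fs = 24.5 MHz.
24.5 MHz > fs/2 = 14.25 MHz, folds to fs − 24.5 MHz = 4 MHz.
Distinct values: {4 MHz, 9 MHz, 14 MHz}.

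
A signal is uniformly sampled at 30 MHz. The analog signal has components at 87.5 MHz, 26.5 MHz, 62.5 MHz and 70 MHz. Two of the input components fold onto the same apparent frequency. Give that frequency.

2.5 MHz

fs/2 = 15 MHz.
87.5 MHz mod fs = 27.5 MHz.
27.5 MHz > fs/2 = 15 MHz, folds to fs − 27.5 MHz = 2.5 MHz.
26.5 MHz > fs/2 = 15 MHz, folds to fs − 26.5 MHz = 3.5 MHz.
62.5 MHz mod fs = 2.5 MHz.
2.5 MHz ≤ fs/2 = 15 MHz, appears at 2.5 MHz.
70 MHz mod fs = 10 MHz.
10 MHz ≤ fs/2 = 15 MHz, appears at 10 MHz.
62.5 MHz and 87.5 MHz both map to 2.5 MHz.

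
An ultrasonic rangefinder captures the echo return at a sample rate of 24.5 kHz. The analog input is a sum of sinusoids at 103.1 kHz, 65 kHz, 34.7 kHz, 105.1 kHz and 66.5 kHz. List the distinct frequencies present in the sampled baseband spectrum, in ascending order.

fs/2 = 12.25 kHz.
103.1 kHz mod fs = 5.1 kHz.
5.1 kHz ≤ fs/2 = 12.25 kHz, appears at 5.1 kHz.
65 kHz mod fs = 16 kHz.
16 kHz > fs/2 = 12.25 kHz, folds to fs − 16 kHz = 8.5 kHz.
34.7 kHz mod fs = 10.2 kHz.
10.2 kHz ≤ fs/2 = 12.25 kHz, appears at 10.2 kHz.
105.1 kHz mod fs = 7.1 kHz.
7.1 kHz ≤ fs/2 = 12.25 kHz, appears at 7.1 kHz.
66.5 kHz mod fs = 17.5 kHz.
17.5 kHz > fs/2 = 12.25 kHz, folds to fs − 17.5 kHz = 7 kHz.
Distinct values: {5.1 kHz, 7 kHz, 7.1 kHz, 8.5 kHz, 10.2 kHz}.

5.1 kHz, 7 kHz, 7.1 kHz, 8.5 kHz, 10.2 kHz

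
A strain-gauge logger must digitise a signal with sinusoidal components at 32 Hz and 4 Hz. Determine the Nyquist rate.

Highest-frequency component: 32 Hz.
Nyquist rate = 2 × 32 Hz = 64 Hz.

64 Hz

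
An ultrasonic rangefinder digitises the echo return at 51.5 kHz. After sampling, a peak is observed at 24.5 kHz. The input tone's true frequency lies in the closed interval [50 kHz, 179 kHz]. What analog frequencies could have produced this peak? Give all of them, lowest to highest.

76 kHz, 78.5 kHz, 127.5 kHz, 130 kHz, 179 kHz

Frequencies that alias to 24.5 kHz are k·fs ± 24.5 kHz for integer k ≥ 0.
k=0: 24.5 kHz.
k=1: 27 kHz, 76 kHz.
k=2: 78.5 kHz, 127.5 kHz.
k=3: 130 kHz, 179 kHz.
k=4: 181.5 kHz, 230.5 kHz.
Within [50 kHz, 179 kHz]: 76 kHz, 78.5 kHz, 127.5 kHz, 130 kHz, 179 kHz.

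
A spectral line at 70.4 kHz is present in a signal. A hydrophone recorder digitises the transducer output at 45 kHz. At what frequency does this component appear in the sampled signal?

70.4 kHz mod fs = 25.4 kHz.
25.4 kHz > fs/2 = 22.5 kHz, folds to fs − 25.4 kHz = 19.6 kHz.

19.6 kHz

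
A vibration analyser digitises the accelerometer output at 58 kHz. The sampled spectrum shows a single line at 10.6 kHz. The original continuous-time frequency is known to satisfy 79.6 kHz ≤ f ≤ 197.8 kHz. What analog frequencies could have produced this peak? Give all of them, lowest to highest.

Frequencies that alias to 10.6 kHz are k·fs ± 10.6 kHz for integer k ≥ 0.
k=0: 10.6 kHz.
k=1: 47.4 kHz, 68.6 kHz.
k=2: 105.4 kHz, 126.6 kHz.
k=3: 163.4 kHz, 184.6 kHz.
k=4: 221.4 kHz, 242.6 kHz.
Within [79.6 kHz, 197.8 kHz]: 105.4 kHz, 126.6 kHz, 163.4 kHz, 184.6 kHz.

105.4 kHz, 126.6 kHz, 163.4 kHz, 184.6 kHz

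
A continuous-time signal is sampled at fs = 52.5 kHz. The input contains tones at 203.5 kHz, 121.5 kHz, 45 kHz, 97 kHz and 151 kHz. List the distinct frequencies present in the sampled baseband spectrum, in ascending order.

fs/2 = 26.25 kHz.
203.5 kHz mod fs = 46 kHz.
46 kHz > fs/2 = 26.25 kHz, folds to fs − 46 kHz = 6.5 kHz.
121.5 kHz mod fs = 16.5 kHz.
16.5 kHz ≤ fs/2 = 26.25 kHz, appears at 16.5 kHz.
45 kHz > fs/2 = 26.25 kHz, folds to fs − 45 kHz = 7.5 kHz.
97 kHz mod fs = 44.5 kHz.
44.5 kHz > fs/2 = 26.25 kHz, folds to fs − 44.5 kHz = 8 kHz.
151 kHz mod fs = 46 kHz.
46 kHz > fs/2 = 26.25 kHz, folds to fs − 46 kHz = 6.5 kHz.
Distinct values: {6.5 kHz, 7.5 kHz, 8 kHz, 16.5 kHz}.

6.5 kHz, 7.5 kHz, 8 kHz, 16.5 kHz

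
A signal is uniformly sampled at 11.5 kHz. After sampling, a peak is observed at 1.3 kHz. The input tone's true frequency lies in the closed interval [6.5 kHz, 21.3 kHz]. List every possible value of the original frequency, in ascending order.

10.2 kHz, 12.8 kHz

Frequencies that alias to 1.3 kHz are k·fs ± 1.3 kHz for integer k ≥ 0.
k=0: 1.3 kHz.
k=1: 10.2 kHz, 12.8 kHz.
k=2: 21.7 kHz, 24.3 kHz.
Within [6.5 kHz, 21.3 kHz]: 10.2 kHz, 12.8 kHz.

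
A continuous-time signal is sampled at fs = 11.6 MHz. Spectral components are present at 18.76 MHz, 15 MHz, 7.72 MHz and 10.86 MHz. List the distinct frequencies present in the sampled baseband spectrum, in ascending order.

fs/2 = 5.8 MHz.
18.76 MHz mod fs = 7.16 MHz.
7.16 MHz > fs/2 = 5.8 MHz, folds to fs − 7.16 MHz = 4.44 MHz.
15 MHz mod fs = 3.4 MHz.
3.4 MHz ≤ fs/2 = 5.8 MHz, appears at 3.4 MHz.
7.72 MHz > fs/2 = 5.8 MHz, folds to fs − 7.72 MHz = 3.88 MHz.
10.86 MHz > fs/2 = 5.8 MHz, folds to fs − 10.86 MHz = 0.74 MHz.
Distinct values: {0.74 MHz, 3.4 MHz, 3.88 MHz, 4.44 MHz}.

0.74 MHz, 3.4 MHz, 3.88 MHz, 4.44 MHz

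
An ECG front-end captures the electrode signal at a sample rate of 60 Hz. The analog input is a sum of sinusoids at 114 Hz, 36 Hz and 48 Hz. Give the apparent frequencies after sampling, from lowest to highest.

fs/2 = 30 Hz.
114 Hz mod fs = 54 Hz.
54 Hz > fs/2 = 30 Hz, folds to fs − 54 Hz = 6 Hz.
36 Hz > fs/2 = 30 Hz, folds to fs − 36 Hz = 24 Hz.
48 Hz > fs/2 = 30 Hz, folds to fs − 48 Hz = 12 Hz.
Distinct values: {6 Hz, 12 Hz, 24 Hz}.

6 Hz, 12 Hz, 24 Hz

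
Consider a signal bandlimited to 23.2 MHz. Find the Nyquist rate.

46.4 MHz

Nyquist rate = 2 × 23.2 MHz = 46.4 MHz.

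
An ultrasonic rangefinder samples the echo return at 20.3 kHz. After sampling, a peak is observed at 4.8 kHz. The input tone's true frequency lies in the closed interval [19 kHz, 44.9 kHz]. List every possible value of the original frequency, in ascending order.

25.1 kHz, 35.8 kHz

Frequencies that alias to 4.8 kHz are k·fs ± 4.8 kHz for integer k ≥ 0.
k=0: 4.8 kHz.
k=1: 15.5 kHz, 25.1 kHz.
k=2: 35.8 kHz, 45.4 kHz.
k=3: 56.1 kHz, 65.7 kHz.
Within [19 kHz, 44.9 kHz]: 25.1 kHz, 35.8 kHz.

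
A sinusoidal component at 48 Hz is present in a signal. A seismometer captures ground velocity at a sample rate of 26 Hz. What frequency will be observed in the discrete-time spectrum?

4 Hz

48 Hz mod fs = 22 Hz.
22 Hz > fs/2 = 13 Hz, folds to fs − 22 Hz = 4 Hz.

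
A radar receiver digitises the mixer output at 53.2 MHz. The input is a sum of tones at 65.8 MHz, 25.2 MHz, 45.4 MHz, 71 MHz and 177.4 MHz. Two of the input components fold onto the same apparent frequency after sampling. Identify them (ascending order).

fs/2 = 26.6 MHz.
65.8 MHz mod fs = 12.6 MHz.
12.6 MHz ≤ fs/2 = 26.6 MHz, appears at 12.6 MHz.
25.2 MHz ≤ fs/2 = 26.6 MHz, passes unchanged.
45.4 MHz > fs/2 = 26.6 MHz, folds to fs − 45.4 MHz = 7.8 MHz.
71 MHz mod fs = 17.8 MHz.
17.8 MHz ≤ fs/2 = 26.6 MHz, appears at 17.8 MHz.
177.4 MHz mod fs = 17.8 MHz.
17.8 MHz ≤ fs/2 = 26.6 MHz, appears at 17.8 MHz.
71 MHz and 177.4 MHz both map to 17.8 MHz.

71 MHz, 177.4 MHz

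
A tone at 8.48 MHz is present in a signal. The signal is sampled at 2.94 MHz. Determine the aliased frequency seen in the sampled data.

8.48 MHz mod fs = 2.6 MHz.
2.6 MHz > fs/2 = 1.47 MHz, folds to fs − 2.6 MHz = 0.34 MHz.

0.34 MHz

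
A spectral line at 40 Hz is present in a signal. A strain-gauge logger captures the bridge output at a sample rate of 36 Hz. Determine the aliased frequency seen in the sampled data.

40 Hz mod fs = 4 Hz.
4 Hz ≤ fs/2 = 18 Hz, appears at 4 Hz.

4 Hz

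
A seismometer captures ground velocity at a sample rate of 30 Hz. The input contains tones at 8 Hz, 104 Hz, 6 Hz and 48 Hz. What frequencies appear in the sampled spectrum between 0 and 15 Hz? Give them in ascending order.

6 Hz, 8 Hz, 12 Hz, 14 Hz

fs/2 = 15 Hz.
8 Hz ≤ fs/2 = 15 Hz, passes unchanged.
104 Hz mod fs = 14 Hz.
14 Hz ≤ fs/2 = 15 Hz, appears at 14 Hz.
6 Hz ≤ fs/2 = 15 Hz, passes unchanged.
48 Hz mod fs = 18 Hz.
18 Hz > fs/2 = 15 Hz, folds to fs − 18 Hz = 12 Hz.
Distinct values: {6 Hz, 8 Hz, 12 Hz, 14 Hz}.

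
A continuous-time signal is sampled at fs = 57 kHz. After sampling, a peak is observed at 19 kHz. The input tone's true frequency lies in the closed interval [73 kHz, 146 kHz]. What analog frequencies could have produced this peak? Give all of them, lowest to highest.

76 kHz, 95 kHz, 133 kHz

Frequencies that alias to 19 kHz are k·fs ± 19 kHz for integer k ≥ 0.
k=0: 19 kHz.
k=1: 38 kHz, 76 kHz.
k=2: 95 kHz, 133 kHz.
k=3: 152 kHz, 190 kHz.
Within [73 kHz, 146 kHz]: 76 kHz, 95 kHz, 133 kHz.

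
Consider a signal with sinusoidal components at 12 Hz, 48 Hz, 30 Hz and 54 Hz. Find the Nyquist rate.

Highest-frequency component: 54 Hz.
Nyquist rate = 2 × 54 Hz = 108 Hz.

108 Hz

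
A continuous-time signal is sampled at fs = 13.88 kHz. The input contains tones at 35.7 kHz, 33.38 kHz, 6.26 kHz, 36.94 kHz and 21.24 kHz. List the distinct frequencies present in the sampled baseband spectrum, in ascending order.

fs/2 = 6.94 kHz.
35.7 kHz mod fs = 7.94 kHz.
7.94 kHz > fs/2 = 6.94 kHz, folds to fs − 7.94 kHz = 5.94 kHz.
33.38 kHz mod fs = 5.62 kHz.
5.62 kHz ≤ fs/2 = 6.94 kHz, appears at 5.62 kHz.
6.26 kHz ≤ fs/2 = 6.94 kHz, passes unchanged.
36.94 kHz mod fs = 9.18 kHz.
9.18 kHz > fs/2 = 6.94 kHz, folds to fs − 9.18 kHz = 4.7 kHz.
21.24 kHz mod fs = 7.36 kHz.
7.36 kHz > fs/2 = 6.94 kHz, folds to fs − 7.36 kHz = 6.52 kHz.
Distinct values: {4.7 kHz, 5.62 kHz, 5.94 kHz, 6.26 kHz, 6.52 kHz}.

4.7 kHz, 5.62 kHz, 5.94 kHz, 6.26 kHz, 6.52 kHz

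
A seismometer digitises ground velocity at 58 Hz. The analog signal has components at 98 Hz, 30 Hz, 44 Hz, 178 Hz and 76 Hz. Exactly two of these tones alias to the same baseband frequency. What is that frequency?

18 Hz

fs/2 = 29 Hz.
98 Hz mod fs = 40 Hz.
40 Hz > fs/2 = 29 Hz, folds to fs − 40 Hz = 18 Hz.
30 Hz > fs/2 = 29 Hz, folds to fs − 30 Hz = 28 Hz.
44 Hz > fs/2 = 29 Hz, folds to fs − 44 Hz = 14 Hz.
178 Hz mod fs = 4 Hz.
4 Hz ≤ fs/2 = 29 Hz, appears at 4 Hz.
76 Hz mod fs = 18 Hz.
18 Hz ≤ fs/2 = 29 Hz, appears at 18 Hz.
76 Hz and 98 Hz both map to 18 Hz.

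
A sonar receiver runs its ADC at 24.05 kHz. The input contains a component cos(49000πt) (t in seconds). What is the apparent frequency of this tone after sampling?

0.45 kHz

ω = 49000π rad/s → f = ω/(2π) = 24500 Hz = 24.5 kHz.
24.5 kHz mod fs = 0.45 kHz.
0.45 kHz ≤ fs/2 = 12.025 kHz, appears at 0.45 kHz.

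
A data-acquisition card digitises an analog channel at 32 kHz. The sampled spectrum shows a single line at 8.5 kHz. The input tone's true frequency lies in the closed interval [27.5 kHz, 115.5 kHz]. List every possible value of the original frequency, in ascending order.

Frequencies that alias to 8.5 kHz are k·fs ± 8.5 kHz for integer k ≥ 0.
k=0: 8.5 kHz.
k=1: 23.5 kHz, 40.5 kHz.
k=2: 55.5 kHz, 72.5 kHz.
k=3: 87.5 kHz, 104.5 kHz.
k=4: 119.5 kHz, 136.5 kHz.
Within [27.5 kHz, 115.5 kHz]: 40.5 kHz, 55.5 kHz, 72.5 kHz, 87.5 kHz, 104.5 kHz.

40.5 kHz, 55.5 kHz, 72.5 kHz, 87.5 kHz, 104.5 kHz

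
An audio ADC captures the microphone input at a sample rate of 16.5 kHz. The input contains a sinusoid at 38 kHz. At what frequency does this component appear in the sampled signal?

38 kHz mod fs = 5 kHz.
5 kHz ≤ fs/2 = 8.25 kHz, appears at 5 kHz.

5 kHz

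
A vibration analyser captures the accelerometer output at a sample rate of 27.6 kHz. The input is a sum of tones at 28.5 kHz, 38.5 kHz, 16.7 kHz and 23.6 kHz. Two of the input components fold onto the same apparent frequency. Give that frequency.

fs/2 = 13.8 kHz.
28.5 kHz mod fs = 0.9 kHz.
0.9 kHz ≤ fs/2 = 13.8 kHz, appears at 0.9 kHz.
38.5 kHz mod fs = 10.9 kHz.
10.9 kHz ≤ fs/2 = 13.8 kHz, appears at 10.9 kHz.
16.7 kHz > fs/2 = 13.8 kHz, folds to fs − 16.7 kHz = 10.9 kHz.
23.6 kHz > fs/2 = 13.8 kHz, folds to fs − 23.6 kHz = 4 kHz.
16.7 kHz and 38.5 kHz both map to 10.9 kHz.

10.9 kHz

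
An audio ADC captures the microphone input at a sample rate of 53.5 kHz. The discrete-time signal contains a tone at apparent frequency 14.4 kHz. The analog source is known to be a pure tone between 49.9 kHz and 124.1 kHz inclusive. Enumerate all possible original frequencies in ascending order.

67.9 kHz, 92.6 kHz, 121.4 kHz

Frequencies that alias to 14.4 kHz are k·fs ± 14.4 kHz for integer k ≥ 0.
k=0: 14.4 kHz.
k=1: 39.1 kHz, 67.9 kHz.
k=2: 92.6 kHz, 121.4 kHz.
k=3: 146.1 kHz, 174.9 kHz.
Within [49.9 kHz, 124.1 kHz]: 67.9 kHz, 92.6 kHz, 121.4 kHz.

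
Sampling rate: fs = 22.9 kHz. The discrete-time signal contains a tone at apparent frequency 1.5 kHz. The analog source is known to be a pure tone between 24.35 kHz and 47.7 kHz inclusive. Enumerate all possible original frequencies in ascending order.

24.4 kHz, 44.3 kHz, 47.3 kHz

Frequencies that alias to 1.5 kHz are k·fs ± 1.5 kHz for integer k ≥ 0.
k=0: 1.5 kHz.
k=1: 21.4 kHz, 24.4 kHz.
k=2: 44.3 kHz, 47.3 kHz.
k=3: 67.2 kHz, 70.2 kHz.
Within [24.35 kHz, 47.7 kHz]: 24.4 kHz, 44.3 kHz, 47.3 kHz.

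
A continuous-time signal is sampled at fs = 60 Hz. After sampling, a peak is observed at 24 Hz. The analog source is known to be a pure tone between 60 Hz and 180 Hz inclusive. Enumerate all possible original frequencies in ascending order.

84 Hz, 96 Hz, 144 Hz, 156 Hz

Frequencies that alias to 24 Hz are k·fs ± 24 Hz for integer k ≥ 0.
k=0: 24 Hz.
k=1: 36 Hz, 84 Hz.
k=2: 96 Hz, 144 Hz.
k=3: 156 Hz, 204 Hz.
k=4: 216 Hz, 264 Hz.
Within [60 Hz, 180 Hz]: 84 Hz, 96 Hz, 144 Hz, 156 Hz.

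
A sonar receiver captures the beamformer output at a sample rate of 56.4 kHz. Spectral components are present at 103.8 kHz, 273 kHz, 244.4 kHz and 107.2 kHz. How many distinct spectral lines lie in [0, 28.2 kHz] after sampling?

3

fs/2 = 28.2 kHz.
103.8 kHz mod fs = 47.4 kHz.
47.4 kHz > fs/2 = 28.2 kHz, folds to fs − 47.4 kHz = 9 kHz.
273 kHz mod fs = 47.4 kHz.
47.4 kHz > fs/2 = 28.2 kHz, folds to fs − 47.4 kHz = 9 kHz.
244.4 kHz mod fs = 18.8 kHz.
18.8 kHz ≤ fs/2 = 28.2 kHz, appears at 18.8 kHz.
107.2 kHz mod fs = 50.8 kHz.
50.8 kHz > fs/2 = 28.2 kHz, folds to fs − 50.8 kHz = 5.6 kHz.
Distinct values: {5.6 kHz, 9 kHz, 18.8 kHz} → 3.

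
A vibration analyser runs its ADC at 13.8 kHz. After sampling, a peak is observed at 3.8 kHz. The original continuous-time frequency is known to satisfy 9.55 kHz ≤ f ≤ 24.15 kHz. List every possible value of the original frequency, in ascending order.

10 kHz, 17.6 kHz, 23.8 kHz

Frequencies that alias to 3.8 kHz are k·fs ± 3.8 kHz for integer k ≥ 0.
k=0: 3.8 kHz.
k=1: 10 kHz, 17.6 kHz.
k=2: 23.8 kHz, 31.4 kHz.
k=3: 37.6 kHz, 45.2 kHz.
Within [9.55 kHz, 24.15 kHz]: 10 kHz, 17.6 kHz, 23.8 kHz.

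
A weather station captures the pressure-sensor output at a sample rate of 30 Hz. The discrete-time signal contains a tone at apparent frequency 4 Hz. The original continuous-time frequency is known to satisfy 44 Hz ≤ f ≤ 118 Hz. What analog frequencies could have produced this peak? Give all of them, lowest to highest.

56 Hz, 64 Hz, 86 Hz, 94 Hz, 116 Hz

Frequencies that alias to 4 Hz are k·fs ± 4 Hz for integer k ≥ 0.
k=0: 4 Hz.
k=1: 26 Hz, 34 Hz.
k=2: 56 Hz, 64 Hz.
k=3: 86 Hz, 94 Hz.
k=4: 116 Hz, 124 Hz.
k=5: 146 Hz, 154 Hz.
Within [44 Hz, 118 Hz]: 56 Hz, 64 Hz, 86 Hz, 94 Hz, 116 Hz.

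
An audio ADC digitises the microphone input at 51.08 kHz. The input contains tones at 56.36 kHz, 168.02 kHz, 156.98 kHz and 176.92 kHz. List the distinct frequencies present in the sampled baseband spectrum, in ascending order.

3.74 kHz, 5.28 kHz, 14.78 kHz, 23.68 kHz

fs/2 = 25.54 kHz.
56.36 kHz mod fs = 5.28 kHz.
5.28 kHz ≤ fs/2 = 25.54 kHz, appears at 5.28 kHz.
168.02 kHz mod fs = 14.78 kHz.
14.78 kHz ≤ fs/2 = 25.54 kHz, appears at 14.78 kHz.
156.98 kHz mod fs = 3.74 kHz.
3.74 kHz ≤ fs/2 = 25.54 kHz, appears at 3.74 kHz.
176.92 kHz mod fs = 23.68 kHz.
23.68 kHz ≤ fs/2 = 25.54 kHz, appears at 23.68 kHz.
Distinct values: {3.74 kHz, 5.28 kHz, 14.78 kHz, 23.68 kHz}.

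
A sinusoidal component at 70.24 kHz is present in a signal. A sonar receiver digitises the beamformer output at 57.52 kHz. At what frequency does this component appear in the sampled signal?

70.24 kHz mod fs = 12.72 kHz.
12.72 kHz ≤ fs/2 = 28.76 kHz, appears at 12.72 kHz.

12.72 kHz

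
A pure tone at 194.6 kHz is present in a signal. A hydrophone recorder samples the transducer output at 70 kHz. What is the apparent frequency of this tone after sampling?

15.4 kHz

194.6 kHz mod fs = 54.6 kHz.
54.6 kHz > fs/2 = 35 kHz, folds to fs − 54.6 kHz = 15.4 kHz.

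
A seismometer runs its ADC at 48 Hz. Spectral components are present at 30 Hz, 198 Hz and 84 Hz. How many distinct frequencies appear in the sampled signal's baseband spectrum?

3

fs/2 = 24 Hz.
30 Hz > fs/2 = 24 Hz, folds to fs − 30 Hz = 18 Hz.
198 Hz mod fs = 6 Hz.
6 Hz ≤ fs/2 = 24 Hz, appears at 6 Hz.
84 Hz mod fs = 36 Hz.
36 Hz > fs/2 = 24 Hz, folds to fs − 36 Hz = 12 Hz.
Distinct values: {6 Hz, 12 Hz, 18 Hz} → 3.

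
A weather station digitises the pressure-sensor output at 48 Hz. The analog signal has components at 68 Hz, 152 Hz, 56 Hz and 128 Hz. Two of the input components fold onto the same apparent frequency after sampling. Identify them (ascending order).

56 Hz, 152 Hz

fs/2 = 24 Hz.
68 Hz mod fs = 20 Hz.
20 Hz ≤ fs/2 = 24 Hz, appears at 20 Hz.
152 Hz mod fs = 8 Hz.
8 Hz ≤ fs/2 = 24 Hz, appears at 8 Hz.
56 Hz mod fs = 8 Hz.
8 Hz ≤ fs/2 = 24 Hz, appears at 8 Hz.
128 Hz mod fs = 32 Hz.
32 Hz > fs/2 = 24 Hz, folds to fs − 32 Hz = 16 Hz.
56 Hz and 152 Hz both map to 8 Hz.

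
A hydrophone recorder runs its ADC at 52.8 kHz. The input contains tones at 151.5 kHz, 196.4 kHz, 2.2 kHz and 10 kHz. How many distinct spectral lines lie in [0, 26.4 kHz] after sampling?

4

fs/2 = 26.4 kHz.
151.5 kHz mod fs = 45.9 kHz.
45.9 kHz > fs/2 = 26.4 kHz, folds to fs − 45.9 kHz = 6.9 kHz.
196.4 kHz mod fs = 38 kHz.
38 kHz > fs/2 = 26.4 kHz, folds to fs − 38 kHz = 14.8 kHz.
2.2 kHz ≤ fs/2 = 26.4 kHz, passes unchanged.
10 kHz ≤ fs/2 = 26.4 kHz, passes unchanged.
Distinct values: {2.2 kHz, 6.9 kHz, 10 kHz, 14.8 kHz} → 4.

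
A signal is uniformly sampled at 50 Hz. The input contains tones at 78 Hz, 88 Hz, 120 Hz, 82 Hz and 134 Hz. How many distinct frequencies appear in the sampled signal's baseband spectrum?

fs/2 = 25 Hz.
78 Hz mod fs = 28 Hz.
28 Hz > fs/2 = 25 Hz, folds to fs − 28 Hz = 22 Hz.
88 Hz mod fs = 38 Hz.
38 Hz > fs/2 = 25 Hz, folds to fs − 38 Hz = 12 Hz.
120 Hz mod fs = 20 Hz.
20 Hz ≤ fs/2 = 25 Hz, appears at 20 Hz.
82 Hz mod fs = 32 Hz.
32 Hz > fs/2 = 25 Hz, folds to fs − 32 Hz = 18 Hz.
134 Hz mod fs = 34 Hz.
34 Hz > fs/2 = 25 Hz, folds to fs − 34 Hz = 16 Hz.
Distinct values: {12 Hz, 16 Hz, 18 Hz, 20 Hz, 22 Hz} → 5.

5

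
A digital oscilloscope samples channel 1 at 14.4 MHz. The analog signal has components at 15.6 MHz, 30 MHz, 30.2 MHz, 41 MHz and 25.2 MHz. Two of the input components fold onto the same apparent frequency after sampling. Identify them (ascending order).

15.6 MHz, 30 MHz

fs/2 = 7.2 MHz.
15.6 MHz mod fs = 1.2 MHz.
1.2 MHz ≤ fs/2 = 7.2 MHz, appears at 1.2 MHz.
30 MHz mod fs = 1.2 MHz.
1.2 MHz ≤ fs/2 = 7.2 MHz, appears at 1.2 MHz.
30.2 MHz mod fs = 1.4 MHz.
1.4 MHz ≤ fs/2 = 7.2 MHz, appears at 1.4 MHz.
41 MHz mod fs = 12.2 MHz.
12.2 MHz > fs/2 = 7.2 MHz, folds to fs − 12.2 MHz = 2.2 MHz.
25.2 MHz mod fs = 10.8 MHz.
10.8 MHz > fs/2 = 7.2 MHz, folds to fs − 10.8 MHz = 3.6 MHz.
15.6 MHz and 30 MHz both map to 1.2 MHz.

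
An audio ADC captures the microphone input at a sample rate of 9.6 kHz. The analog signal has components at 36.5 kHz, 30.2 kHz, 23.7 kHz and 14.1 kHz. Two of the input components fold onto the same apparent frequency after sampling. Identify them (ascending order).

14.1 kHz, 23.7 kHz

fs/2 = 4.8 kHz.
36.5 kHz mod fs = 7.7 kHz.
7.7 kHz > fs/2 = 4.8 kHz, folds to fs − 7.7 kHz = 1.9 kHz.
30.2 kHz mod fs = 1.4 kHz.
1.4 kHz ≤ fs/2 = 4.8 kHz, appears at 1.4 kHz.
23.7 kHz mod fs = 4.5 kHz.
4.5 kHz ≤ fs/2 = 4.8 kHz, appears at 4.5 kHz.
14.1 kHz mod fs = 4.5 kHz.
4.5 kHz ≤ fs/2 = 4.8 kHz, appears at 4.5 kHz.
14.1 kHz and 23.7 kHz both map to 4.5 kHz.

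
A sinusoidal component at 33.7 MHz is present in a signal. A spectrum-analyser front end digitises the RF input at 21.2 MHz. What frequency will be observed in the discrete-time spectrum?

8.7 MHz

33.7 MHz mod fs = 12.5 MHz.
12.5 MHz > fs/2 = 10.6 MHz, folds to fs − 12.5 MHz = 8.7 MHz.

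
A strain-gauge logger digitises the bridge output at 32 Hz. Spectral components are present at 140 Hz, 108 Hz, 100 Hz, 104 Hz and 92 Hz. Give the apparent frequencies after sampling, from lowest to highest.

4 Hz, 8 Hz, 12 Hz

fs/2 = 16 Hz.
140 Hz mod fs = 12 Hz.
12 Hz ≤ fs/2 = 16 Hz, appears at 12 Hz.
108 Hz mod fs = 12 Hz.
12 Hz ≤ fs/2 = 16 Hz, appears at 12 Hz.
100 Hz mod fs = 4 Hz.
4 Hz ≤ fs/2 = 16 Hz, appears at 4 Hz.
104 Hz mod fs = 8 Hz.
8 Hz ≤ fs/2 = 16 Hz, appears at 8 Hz.
92 Hz mod fs = 28 Hz.
28 Hz > fs/2 = 16 Hz, folds to fs − 28 Hz = 4 Hz.
Distinct values: {4 Hz, 8 Hz, 12 Hz}.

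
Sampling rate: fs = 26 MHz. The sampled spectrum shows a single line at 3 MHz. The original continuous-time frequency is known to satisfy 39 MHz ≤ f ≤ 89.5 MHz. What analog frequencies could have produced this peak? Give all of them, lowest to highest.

49 MHz, 55 MHz, 75 MHz, 81 MHz

Frequencies that alias to 3 MHz are k·fs ± 3 MHz for integer k ≥ 0.
k=0: 3 MHz.
k=1: 23 MHz, 29 MHz.
k=2: 49 MHz, 55 MHz.
k=3: 75 MHz, 81 MHz.
k=4: 101 MHz, 107 MHz.
Within [39 MHz, 89.5 MHz]: 49 MHz, 55 MHz, 75 MHz, 81 MHz.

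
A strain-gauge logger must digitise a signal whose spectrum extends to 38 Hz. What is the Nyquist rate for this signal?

76 Hz

Nyquist rate = 2 × 38 Hz = 76 Hz.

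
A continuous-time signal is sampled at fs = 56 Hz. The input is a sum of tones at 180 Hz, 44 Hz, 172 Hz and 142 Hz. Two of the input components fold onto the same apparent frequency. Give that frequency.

fs/2 = 28 Hz.
180 Hz mod fs = 12 Hz.
12 Hz ≤ fs/2 = 28 Hz, appears at 12 Hz.
44 Hz > fs/2 = 28 Hz, folds to fs − 44 Hz = 12 Hz.
172 Hz mod fs = 4 Hz.
4 Hz ≤ fs/2 = 28 Hz, appears at 4 Hz.
142 Hz mod fs = 30 Hz.
30 Hz > fs/2 = 28 Hz, folds to fs − 30 Hz = 26 Hz.
44 Hz and 180 Hz both map to 12 Hz.

12 Hz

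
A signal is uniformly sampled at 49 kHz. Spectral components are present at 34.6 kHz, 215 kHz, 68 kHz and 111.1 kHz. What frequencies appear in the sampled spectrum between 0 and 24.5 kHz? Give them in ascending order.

fs/2 = 24.5 kHz.
34.6 kHz > fs/2 = 24.5 kHz, folds to fs − 34.6 kHz = 14.4 kHz.
215 kHz mod fs = 19 kHz.
19 kHz ≤ fs/2 = 24.5 kHz, appears at 19 kHz.
68 kHz mod fs = 19 kHz.
19 kHz ≤ fs/2 = 24.5 kHz, appears at 19 kHz.
111.1 kHz mod fs = 13.1 kHz.
13.1 kHz ≤ fs/2 = 24.5 kHz, appears at 13.1 kHz.
Distinct values: {13.1 kHz, 14.4 kHz, 19 kHz}.

13.1 kHz, 14.4 kHz, 19 kHz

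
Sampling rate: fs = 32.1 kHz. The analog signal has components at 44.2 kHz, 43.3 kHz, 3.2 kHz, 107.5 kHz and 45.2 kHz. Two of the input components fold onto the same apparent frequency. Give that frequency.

11.2 kHz

fs/2 = 16.05 kHz.
44.2 kHz mod fs = 12.1 kHz.
12.1 kHz ≤ fs/2 = 16.05 kHz, appears at 12.1 kHz.
43.3 kHz mod fs = 11.2 kHz.
11.2 kHz ≤ fs/2 = 16.05 kHz, appears at 11.2 kHz.
3.2 kHz ≤ fs/2 = 16.05 kHz, passes unchanged.
107.5 kHz mod fs = 11.2 kHz.
11.2 kHz ≤ fs/2 = 16.05 kHz, appears at 11.2 kHz.
45.2 kHz mod fs = 13.1 kHz.
13.1 kHz ≤ fs/2 = 16.05 kHz, appears at 13.1 kHz.
43.3 kHz and 107.5 kHz both map to 11.2 kHz.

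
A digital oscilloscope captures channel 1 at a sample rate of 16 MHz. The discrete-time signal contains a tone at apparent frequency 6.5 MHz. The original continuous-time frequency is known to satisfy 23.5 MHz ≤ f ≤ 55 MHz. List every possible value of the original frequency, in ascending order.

25.5 MHz, 38.5 MHz, 41.5 MHz, 54.5 MHz

Frequencies that alias to 6.5 MHz are k·fs ± 6.5 MHz for integer k ≥ 0.
k=0: 6.5 MHz.
k=1: 9.5 MHz, 22.5 MHz.
k=2: 25.5 MHz, 38.5 MHz.
k=3: 41.5 MHz, 54.5 MHz.
k=4: 57.5 MHz, 70.5 MHz.
Within [23.5 MHz, 55 MHz]: 25.5 MHz, 38.5 MHz, 41.5 MHz, 54.5 MHz.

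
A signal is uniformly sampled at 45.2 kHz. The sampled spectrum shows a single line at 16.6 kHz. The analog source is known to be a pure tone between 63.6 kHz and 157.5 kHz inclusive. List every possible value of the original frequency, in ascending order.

Frequencies that alias to 16.6 kHz are k·fs ± 16.6 kHz for integer k ≥ 0.
k=0: 16.6 kHz.
k=1: 28.6 kHz, 61.8 kHz.
k=2: 73.8 kHz, 107 kHz.
k=3: 119 kHz, 152.2 kHz.
k=4: 164.2 kHz, 197.4 kHz.
Within [63.6 kHz, 157.5 kHz]: 73.8 kHz, 107 kHz, 119 kHz, 152.2 kHz.

73.8 kHz, 107 kHz, 119 kHz, 152.2 kHz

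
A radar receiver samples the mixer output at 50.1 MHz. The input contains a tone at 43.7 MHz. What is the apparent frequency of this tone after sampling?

6.4 MHz

43.7 MHz > fs/2 = 25.05 MHz, folds to fs − 43.7 MHz = 6.4 MHz.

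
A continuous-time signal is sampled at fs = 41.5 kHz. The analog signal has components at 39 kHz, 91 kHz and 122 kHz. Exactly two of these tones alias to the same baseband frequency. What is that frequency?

fs/2 = 20.75 kHz.
39 kHz > fs/2 = 20.75 kHz, folds to fs − 39 kHz = 2.5 kHz.
91 kHz mod fs = 8 kHz.
8 kHz ≤ fs/2 = 20.75 kHz, appears at 8 kHz.
122 kHz mod fs = 39 kHz.
39 kHz > fs/2 = 20.75 kHz, folds to fs − 39 kHz = 2.5 kHz.
39 kHz and 122 kHz both map to 2.5 kHz.

2.5 kHz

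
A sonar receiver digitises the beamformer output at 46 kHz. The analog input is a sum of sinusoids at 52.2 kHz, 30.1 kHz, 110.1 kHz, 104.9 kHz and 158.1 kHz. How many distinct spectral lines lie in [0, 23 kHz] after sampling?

5

fs/2 = 23 kHz.
52.2 kHz mod fs = 6.2 kHz.
6.2 kHz ≤ fs/2 = 23 kHz, appears at 6.2 kHz.
30.1 kHz > fs/2 = 23 kHz, folds to fs − 30.1 kHz = 15.9 kHz.
110.1 kHz mod fs = 18.1 kHz.
18.1 kHz ≤ fs/2 = 23 kHz, appears at 18.1 kHz.
104.9 kHz mod fs = 12.9 kHz.
12.9 kHz ≤ fs/2 = 23 kHz, appears at 12.9 kHz.
158.1 kHz mod fs = 20.1 kHz.
20.1 kHz ≤ fs/2 = 23 kHz, appears at 20.1 kHz.
Distinct values: {6.2 kHz, 12.9 kHz, 15.9 kHz, 18.1 kHz, 20.1 kHz} → 5.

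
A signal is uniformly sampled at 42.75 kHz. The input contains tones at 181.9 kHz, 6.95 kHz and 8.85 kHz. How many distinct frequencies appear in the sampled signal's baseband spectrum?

3

fs/2 = 21.375 kHz.
181.9 kHz mod fs = 10.9 kHz.
10.9 kHz ≤ fs/2 = 21.375 kHz, appears at 10.9 kHz.
6.95 kHz ≤ fs/2 = 21.375 kHz, passes unchanged.
8.85 kHz ≤ fs/2 = 21.375 kHz, passes unchanged.
Distinct values: {6.95 kHz, 8.85 kHz, 10.9 kHz} → 3.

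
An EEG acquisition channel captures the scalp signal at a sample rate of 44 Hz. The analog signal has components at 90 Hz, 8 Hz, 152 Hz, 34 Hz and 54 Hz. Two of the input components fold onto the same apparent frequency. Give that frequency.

10 Hz

fs/2 = 22 Hz.
90 Hz mod fs = 2 Hz.
2 Hz ≤ fs/2 = 22 Hz, appears at 2 Hz.
8 Hz ≤ fs/2 = 22 Hz, passes unchanged.
152 Hz mod fs = 20 Hz.
20 Hz ≤ fs/2 = 22 Hz, appears at 20 Hz.
34 Hz > fs/2 = 22 Hz, folds to fs − 34 Hz = 10 Hz.
54 Hz mod fs = 10 Hz.
10 Hz ≤ fs/2 = 22 Hz, appears at 10 Hz.
34 Hz and 54 Hz both map to 10 Hz.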